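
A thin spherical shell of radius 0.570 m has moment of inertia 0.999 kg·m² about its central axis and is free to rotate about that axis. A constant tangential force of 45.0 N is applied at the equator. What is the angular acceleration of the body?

τ = F R = (45.0)(0.570) = 25.65 N·m.
Newton's second law for rotation, τ = Iα, gives α = τ/I = 25.65/0.9990 = 25.68 rad/s².

α ≈ 25.7 rad/s²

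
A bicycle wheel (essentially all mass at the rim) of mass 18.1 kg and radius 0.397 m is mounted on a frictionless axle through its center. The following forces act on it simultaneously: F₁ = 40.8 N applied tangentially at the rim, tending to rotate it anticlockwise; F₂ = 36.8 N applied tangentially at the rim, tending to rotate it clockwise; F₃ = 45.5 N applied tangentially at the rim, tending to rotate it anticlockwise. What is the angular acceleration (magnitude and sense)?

I = MR² = (18.1)(0.397)² = 2.853 kg·m².
Taking anticlockwise as positive: τ₁ = +(40.8)(0.397) = +16.20 N·m; τ₂ = −(36.8)(0.397) = −14.61 N·m; τ₃ = +(45.5)(0.397) = +18.06 N·m.
Net torque τ = 19.65 N·m.
α = τ/I = 19.65/2.853 = 6.889 rad/s².

α ≈ 6.89 rad/s², anticlockwise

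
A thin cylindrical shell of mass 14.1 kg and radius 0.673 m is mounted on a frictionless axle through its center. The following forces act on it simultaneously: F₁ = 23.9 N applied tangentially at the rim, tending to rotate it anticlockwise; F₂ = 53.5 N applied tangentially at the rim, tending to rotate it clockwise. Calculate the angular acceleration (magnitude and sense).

I = MR² = (14.1)(0.673)² = 6.386 kg·m².
Taking anticlockwise as positive: τ₁ = +(23.9)(0.673) = +16.08 N·m; τ₂ = −(53.5)(0.673) = −36.01 N·m.
Net torque τ = -19.92 N·m.
α = τ/I = -19.92/6.386 = -3.119 rad/s².

α ≈ 3.12 rad/s², clockwise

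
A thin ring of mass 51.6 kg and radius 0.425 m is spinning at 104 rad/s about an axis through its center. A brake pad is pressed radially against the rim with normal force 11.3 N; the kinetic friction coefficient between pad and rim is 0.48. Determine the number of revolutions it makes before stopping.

I = MR² = (51.6)(0.425)² = 9.320 kg·m².
Friction force f = μN = (0.48)(11.3) = 5.424 N at the rim; torque magnitude τ = fR = 2.305 N·m, opposing ω.
|α| = τ/I = 2.305/9.320 = 0.2473 rad/s² (deceleration).
ω² = ω₀² − 2|α|θ with ω = 0 ⇒ θ = ω₀²/(2|α|) = 21870 rad = 3480 rev.

≈ 3480 revolutions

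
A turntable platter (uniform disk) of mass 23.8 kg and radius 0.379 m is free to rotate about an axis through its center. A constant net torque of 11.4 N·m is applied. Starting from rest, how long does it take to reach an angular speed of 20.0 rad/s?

I = ½MR² = (1/2)(23.8)(0.379)² = 1.709 kg·m².
α = τ/I = 11.4/1.709 = 6.669 rad/s².
ω = αt ⇒ t = ω/α = 20.0/6.669 = 2.999 s.

t ≈ 3.00 s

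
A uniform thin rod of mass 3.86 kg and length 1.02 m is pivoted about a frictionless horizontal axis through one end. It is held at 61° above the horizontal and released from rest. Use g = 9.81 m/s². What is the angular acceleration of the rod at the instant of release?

About the pivot, I = (1/3)ML² = (1/3)(3.86)(1.02)² = 1.339 kg·m².
The weight acts at the center, a distance L/2 = 0.5100 m from the pivot; τ = Mg(L/2) cos 61° = 9.363 N·m.
α = τ/I = 9.363/1.339 = 6.994 rad/s².

α ≈ 6.99 rad/s²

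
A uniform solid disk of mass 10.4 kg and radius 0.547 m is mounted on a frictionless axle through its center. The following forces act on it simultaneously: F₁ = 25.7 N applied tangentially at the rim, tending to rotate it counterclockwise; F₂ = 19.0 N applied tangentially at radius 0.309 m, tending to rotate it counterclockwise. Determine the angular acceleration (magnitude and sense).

I = ½MR² = (1/2)(10.4)(0.547)² = 1.556 kg·m².
Taking counterclockwise as positive: τ₁ = +(25.7)(0.547) = +14.06 N·m; τ₂ = +(19.0)(0.309) = +5.871 N·m.
Net torque τ = 19.93 N·m.
α = τ/I = 19.93/1.556 = 12.81 rad/s².

α ≈ 12.8 rad/s², counterclockwise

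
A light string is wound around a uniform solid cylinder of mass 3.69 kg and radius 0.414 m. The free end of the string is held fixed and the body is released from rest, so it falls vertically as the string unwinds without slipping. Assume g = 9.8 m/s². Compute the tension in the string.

Translation: Mg − T = Ma. Rotation about the center: TR = Iα with I = ½MR².
With a = αR: T = (I/R²)a = (1/2)M a, so Mg = (1 + 0.5000)Ma.
a = g/(1 + 0.5000) = 9.8/1.500 = 6.533 m/s².
T = 0.5000·M·a = (0.5000)(3.69)(6.533) = 12.05 N.

T ≈ 12.1 N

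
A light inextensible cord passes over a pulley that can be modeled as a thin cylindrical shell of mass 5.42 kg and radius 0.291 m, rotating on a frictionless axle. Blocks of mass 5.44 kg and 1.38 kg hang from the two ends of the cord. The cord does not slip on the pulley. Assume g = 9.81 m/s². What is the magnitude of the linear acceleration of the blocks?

a ≈ 3.25 m/s²

I = MR² = (5.42)(0.291)² = 0.4590 kg·m².
Heavier block: m₁g − T₁ = m₁a. Lighter block: T₂ − m₂g = m₂a.
Pulley: (T₁ − T₂)R = Iα = I(a/R), so T₁ − T₂ = (I/R²)a = 1·M_p a = 5.420·a.
Adding the three: (m₁ − m₂)g = (m₁ + m₂ + 5.420)a, so a = (5.44 − 1.38)(9.81)/(5.44 + 1.38 + 5.420) = 3.254 m/s².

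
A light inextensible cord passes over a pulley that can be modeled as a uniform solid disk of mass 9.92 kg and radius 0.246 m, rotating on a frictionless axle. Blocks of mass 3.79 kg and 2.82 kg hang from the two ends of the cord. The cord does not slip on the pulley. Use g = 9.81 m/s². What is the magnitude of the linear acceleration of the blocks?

I = ½MR² = (1/2)(9.92)(0.246)² = 0.3002 kg·m².
Heavier block: m₁g − T₁ = m₁a. Lighter block: T₂ − m₂g = m₂a.
Pulley: (T₁ − T₂)R = Iα = I(a/R), so T₁ − T₂ = (I/R²)a = (1/2)M_p a = 4.960·a.
Adding the three: (m₁ − m₂)g = (m₁ + m₂ + 4.960)a, so a = (3.79 − 2.82)(9.81)/(3.79 + 2.82 + 4.960) = 0.8224 m/s².

a ≈ 0.822 m/s²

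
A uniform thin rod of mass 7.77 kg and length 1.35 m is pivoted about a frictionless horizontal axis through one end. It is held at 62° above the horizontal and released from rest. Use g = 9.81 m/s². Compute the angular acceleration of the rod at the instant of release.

About the pivot, I = (1/3)ML² = (1/3)(7.77)(1.35)² = 4.720 kg·m².
The weight acts at the center, a distance L/2 = 0.6750 m from the pivot; τ = Mg(L/2) cos 62° = 24.15 N·m.
α = τ/I = 24.15/4.720 = 5.117 rad/s².

α ≈ 5.12 rad/s²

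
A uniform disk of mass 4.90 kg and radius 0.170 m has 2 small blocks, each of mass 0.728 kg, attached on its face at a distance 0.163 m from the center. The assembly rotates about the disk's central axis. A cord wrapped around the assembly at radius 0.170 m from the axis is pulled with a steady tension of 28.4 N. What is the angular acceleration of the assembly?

I_disk = ½MR² = ½(4.90)(0.170)² = 0.07081 kg·m².
I_blocks = 2·m·r² = 2(0.728)(0.163)² = 0.03868 kg·m².
Total I = 0.1095 kg·m².
τ = F r = (28.4)(0.170) = 4.828 N·m.
α = τ/I = 4.828/0.1095 = 44.10 rad/s².

α ≈ 44.1 rad/s²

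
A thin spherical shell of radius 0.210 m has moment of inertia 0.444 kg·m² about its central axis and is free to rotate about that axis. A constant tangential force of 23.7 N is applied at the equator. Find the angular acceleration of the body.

α ≈ 11.2 rad/s²

τ = F R = (23.7)(0.210) = 4.977 N·m.
From τ = Iα: α = 4.977/0.4440 = 11.21 rad/s².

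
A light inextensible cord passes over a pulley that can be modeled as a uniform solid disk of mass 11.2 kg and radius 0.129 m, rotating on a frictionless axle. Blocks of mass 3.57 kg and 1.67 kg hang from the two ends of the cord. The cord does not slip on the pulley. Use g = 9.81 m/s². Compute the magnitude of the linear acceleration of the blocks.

a ≈ 1.72 m/s²

I = ½MR² = (1/2)(11.2)(0.129)² = 0.09319 kg·m².
Heavier block: m₁g − T₁ = m₁a. Lighter block: T₂ − m₂g = m₂a.
Pulley: (T₁ − T₂)R = Iα = I(a/R), so T₁ − T₂ = (I/R²)a = (1/2)M_p a = 5.600·a.
Adding the three: (m₁ − m₂)g = (m₁ + m₂ + 5.600)a, so a = (3.57 − 1.67)(9.81)/(3.57 + 1.67 + 5.600) = 1.719 m/s².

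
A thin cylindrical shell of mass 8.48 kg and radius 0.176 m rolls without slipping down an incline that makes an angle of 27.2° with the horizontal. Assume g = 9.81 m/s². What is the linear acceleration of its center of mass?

a ≈ 2.24 m/s²

Translation along the incline: Mg sinθ − f = Ma.
Rotation about the center: fR = Iα with I = MR². No-slip gives a = αR, so f = (I/R²)a = M a.
Substituting: Mg sinθ = (1 + 1.000)Ma, so a = g sinθ/(1 + 1.000) = (9.81) sin 27.2° / 2.000 = 2.242 m/s².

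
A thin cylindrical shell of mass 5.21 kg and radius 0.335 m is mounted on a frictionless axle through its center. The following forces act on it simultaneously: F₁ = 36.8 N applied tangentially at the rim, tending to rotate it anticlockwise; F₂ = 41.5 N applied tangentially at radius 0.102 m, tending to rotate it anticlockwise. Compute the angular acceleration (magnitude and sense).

I = MR² = (5.21)(0.335)² = 0.5847 kg·m².
Taking anticlockwise as positive: τ₁ = +(36.8)(0.335) = +12.33 N·m; τ₂ = +(41.5)(0.102) = +4.233 N·m.
Net torque τ = 16.56 N·m.
α = τ/I = 16.56/0.5847 = 28.32 rad/s².

α ≈ 28.3 rad/s², anticlockwise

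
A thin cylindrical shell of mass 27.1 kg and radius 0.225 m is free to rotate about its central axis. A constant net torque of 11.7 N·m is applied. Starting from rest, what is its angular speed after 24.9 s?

I = MR² = (27.1)(0.225)² = 1.372 kg·m².
α = τ/I = 11.7/1.372 = 8.528 rad/s².
ω = ω₀ + αt = 0 + (8.528)(24.9) = 212.3 rad/s.

ω ≈ 212 rad/s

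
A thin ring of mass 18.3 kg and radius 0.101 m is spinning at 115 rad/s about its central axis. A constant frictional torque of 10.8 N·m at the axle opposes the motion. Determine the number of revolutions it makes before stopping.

≈ 18.2 revolutions

I = MR² = (18.3)(0.101)² = 0.1867 kg·m².
The net torque has magnitude 10.8 N·m, opposing ω.
|α| = τ/I = 10.80/0.1867 = 57.85 rad/s² (deceleration).
ω² = ω₀² − 2|α|θ with ω = 0 ⇒ θ = ω₀²/(2|α|) = 114.3 rad = 18.19 rev.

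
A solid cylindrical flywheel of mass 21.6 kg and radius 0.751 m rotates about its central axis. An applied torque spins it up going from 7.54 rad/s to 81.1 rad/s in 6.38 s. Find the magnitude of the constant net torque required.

I = ½MR² = (1/2)(21.6)(0.751)² = 6.091 kg·m².
α = Δω/Δt = (81.1 − 7.54)/6.38 = 11.53 rad/s².
τ = Iα = (6.091)(11.53) = 70.23 N·m.

τ ≈ 70.2 N·m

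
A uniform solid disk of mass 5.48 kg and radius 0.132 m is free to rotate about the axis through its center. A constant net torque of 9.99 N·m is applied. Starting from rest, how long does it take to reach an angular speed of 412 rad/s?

I = ½MR² = (1/2)(5.48)(0.132)² = 0.04774 kg·m².
α = τ/I = 9.99/0.04774 = 209.3 rad/s².
ω = αt ⇒ t = ω/α = 412/209.3 = 1.969 s.

t ≈ 1.97 s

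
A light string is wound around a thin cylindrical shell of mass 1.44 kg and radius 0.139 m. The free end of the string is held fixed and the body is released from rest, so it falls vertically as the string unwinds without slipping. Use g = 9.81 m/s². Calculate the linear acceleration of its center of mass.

a ≈ 4.91 m/s²

Translation: Mg − T = Ma. Rotation about the center: TR = Iα with I = MR².
With a = αR: T = (I/R²)a = M a, so Mg = (1 + 1.000)Ma.
a = g/(1 + 1.000) = 9.81/2.000 = 4.905 m/s².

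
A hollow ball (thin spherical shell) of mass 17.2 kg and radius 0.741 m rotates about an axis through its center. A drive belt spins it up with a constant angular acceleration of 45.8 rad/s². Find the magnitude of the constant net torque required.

τ ≈ 288 N·m

I = (2/3)MR² = (2/3)(17.2)(0.741)² = 6.296 kg·m².
τ = Iα = (6.296)(45.80) = 288.4 N·m.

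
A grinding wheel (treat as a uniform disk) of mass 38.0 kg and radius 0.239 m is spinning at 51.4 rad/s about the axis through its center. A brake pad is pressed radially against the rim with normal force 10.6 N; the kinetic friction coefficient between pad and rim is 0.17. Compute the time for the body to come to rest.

I = ½MR² = (1/2)(38.0)(0.239)² = 1.085 kg·m².
Friction force f = μN = (0.17)(10.6) = 1.802 N at the rim; torque magnitude τ = fR = 0.4307 N·m, opposing ω.
|α| = τ/I = 0.4307/1.085 = 0.3968 rad/s² (deceleration).
0 = ω₀ − |α|t ⇒ t = ω₀/|α| = 51.4/0.3968 = 129.5 s.

t ≈ 130 s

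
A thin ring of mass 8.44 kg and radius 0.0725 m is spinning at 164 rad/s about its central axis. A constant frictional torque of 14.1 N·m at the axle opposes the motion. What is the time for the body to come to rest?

t ≈ 0.516 s

I = MR² = (8.44)(0.0725)² = 0.04436 kg·m².
The net torque has magnitude 14.1 N·m, opposing ω.
|α| = τ/I = 14.10/0.04436 = 317.8 rad/s² (deceleration).
0 = ω₀ − |α|t ⇒ t = ω₀/|α| = 164/317.8 = 0.5160 s.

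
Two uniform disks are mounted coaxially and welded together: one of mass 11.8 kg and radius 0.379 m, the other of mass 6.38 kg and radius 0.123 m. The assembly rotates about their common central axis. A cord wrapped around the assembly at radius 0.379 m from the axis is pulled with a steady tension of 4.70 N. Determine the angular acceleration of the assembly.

I = ½M₁R₁² + ½M₂R₂² = ½(11.8)(0.379)² + ½(6.38)(0.123)² = 0.8957 kg·m².
τ = F r = (4.70)(0.379) = 1.781 N·m.
α = τ/I = 1.781/0.8957 = 1.989 rad/s².

α ≈ 1.99 rad/s²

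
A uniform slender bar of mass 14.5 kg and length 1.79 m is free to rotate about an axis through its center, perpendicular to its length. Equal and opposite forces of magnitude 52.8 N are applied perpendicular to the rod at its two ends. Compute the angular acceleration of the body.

I = (1/12)ML² = (1/12)(14.5)(1.79)² = 3.872 kg·m².
The couple gives τ = F·(L/2) + F·(L/2) = F L = (52.8)(1.79) = 94.51 N·m.
From τ = Iα: α = 94.51/3.872 = 24.41 rad/s².

α ≈ 24.4 rad/s²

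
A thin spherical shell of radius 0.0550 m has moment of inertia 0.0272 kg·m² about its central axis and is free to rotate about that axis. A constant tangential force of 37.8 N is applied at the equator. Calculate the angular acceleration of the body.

τ = F R = (37.8)(0.0550) = 2.079 N·m.
Newton's second law for rotation, τ = Iα, gives α = τ/I = 2.079/0.02720 = 76.43 rad/s².

α ≈ 76.4 rad/s²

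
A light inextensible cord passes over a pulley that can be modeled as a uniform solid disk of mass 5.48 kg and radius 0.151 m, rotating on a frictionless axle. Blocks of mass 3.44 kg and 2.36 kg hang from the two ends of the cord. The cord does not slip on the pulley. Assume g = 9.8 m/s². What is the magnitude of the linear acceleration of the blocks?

a ≈ 1.24 m/s²

I = ½MR² = (1/2)(5.48)(0.151)² = 0.06247 kg·m².
Heavier block: m₁g − T₁ = m₁a. Lighter block: T₂ − m₂g = m₂a.
Pulley: (T₁ − T₂)R = Iα = I(a/R), so T₁ − T₂ = (I/R²)a = (1/2)M_p a = 2.740·a.
Adding the three: (m₁ − m₂)g = (m₁ + m₂ + 2.740)a, so a = (3.44 − 2.36)(9.8)/(3.44 + 2.36 + 2.740) = 1.239 m/s².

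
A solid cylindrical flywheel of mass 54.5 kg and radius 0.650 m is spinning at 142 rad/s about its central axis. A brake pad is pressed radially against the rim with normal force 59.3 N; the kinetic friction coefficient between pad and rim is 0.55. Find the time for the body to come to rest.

t ≈ 77.1 s

I = ½MR² = (1/2)(54.5)(0.650)² = 11.51 kg·m².
Friction force f = μN = (0.55)(59.3) = 32.62 N at the rim; torque magnitude τ = fR = 21.20 N·m, opposing ω.
|α| = τ/I = 21.20/11.51 = 1.841 rad/s² (deceleration).
0 = ω₀ − |α|t ⇒ t = ω₀/|α| = 142/1.841 = 77.12 s.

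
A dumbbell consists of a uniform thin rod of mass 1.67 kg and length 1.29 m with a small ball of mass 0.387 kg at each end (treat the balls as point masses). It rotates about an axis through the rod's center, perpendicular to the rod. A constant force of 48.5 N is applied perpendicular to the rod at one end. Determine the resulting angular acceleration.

α ≈ 56.5 rad/s²

I_rod = (1/12)ML² = (1/12)(1.67)(1.29)² = 0.2316 kg·m².
I_balls = 2·m·(L/2)² = 2(0.387)(0.6450)² = 0.3220 kg·m².
Total I = 0.5536 kg·m².
τ = F·(L/2) = (48.5)(0.645) = 31.28 N·m.
α = τ/I = 31.28/0.5536 = 56.51 rad/s².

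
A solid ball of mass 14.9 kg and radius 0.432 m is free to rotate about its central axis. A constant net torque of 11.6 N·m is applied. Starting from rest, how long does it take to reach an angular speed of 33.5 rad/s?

t ≈ 3.21 s

I = (2/5)MR² = (2/5)(14.9)(0.432)² = 1.112 kg·m².
α = τ/I = 11.6/1.112 = 10.43 rad/s².
ω = αt ⇒ t = ω/α = 33.5/10.43 = 3.212 s.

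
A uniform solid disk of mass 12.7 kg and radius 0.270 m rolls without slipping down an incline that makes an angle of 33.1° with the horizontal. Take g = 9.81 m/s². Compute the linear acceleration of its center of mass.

Translation along the incline: Mg sinθ − f = Ma.
Rotation about the center: fR = Iα with I = ½MR². No-slip gives a = αR, so f = (I/R²)a = (1/2)M a.
Substituting: Mg sinθ = (1 + 0.5000)Ma, so a = g sinθ/(1 + 0.5000) = (9.81) sin 33.1° / 1.500 = 3.572 m/s².

a ≈ 3.57 m/s²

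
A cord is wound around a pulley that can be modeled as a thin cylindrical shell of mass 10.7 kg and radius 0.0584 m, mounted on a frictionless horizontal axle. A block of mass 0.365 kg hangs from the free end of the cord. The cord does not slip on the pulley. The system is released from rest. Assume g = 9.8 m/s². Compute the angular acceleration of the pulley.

α ≈ 5.54 rad/s²

I = MR² = (10.7)(0.0584)² = 0.03649 kg·m².
Block: mg − T = ma. Pulley: TR = Iα. No-slip: a = αR, so T = (I/R²)a = 10.70·a.
Then mg = (m + 10.70)a, so a = (0.365)(9.8)/(0.365 + 10.70) = 0.3233 m/s².
α = a/R = 0.3233/0.0584 = 5.535 rad/s².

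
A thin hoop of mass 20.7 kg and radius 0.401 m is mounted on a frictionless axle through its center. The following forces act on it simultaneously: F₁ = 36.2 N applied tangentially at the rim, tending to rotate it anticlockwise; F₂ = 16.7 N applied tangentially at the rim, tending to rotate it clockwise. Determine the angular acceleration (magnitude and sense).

I = MR² = (20.7)(0.401)² = 3.329 kg·m².
Taking anticlockwise as positive: τ₁ = +(36.2)(0.401) = +14.52 N·m; τ₂ = −(16.7)(0.401) = −6.697 N·m.
Net torque τ = 7.820 N·m.
α = τ/I = 7.820/3.329 = 2.349 rad/s².

α ≈ 2.35 rad/s², anticlockwise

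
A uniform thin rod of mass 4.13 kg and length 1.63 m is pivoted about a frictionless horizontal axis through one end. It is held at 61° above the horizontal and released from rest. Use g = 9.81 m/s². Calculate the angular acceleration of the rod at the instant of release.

About the pivot, I = (1/3)ML² = (1/3)(4.13)(1.63)² = 3.658 kg·m².
The weight acts at the center, a distance L/2 = 0.8150 m from the pivot; τ = Mg(L/2) cos 61° = 16.01 N·m.
α = τ/I = 16.01/3.658 = 4.377 rad/s².
(Equivalently α = (3g/(2L)) cos 61° = 4.377 rad/s².)

α ≈ 4.38 rad/s²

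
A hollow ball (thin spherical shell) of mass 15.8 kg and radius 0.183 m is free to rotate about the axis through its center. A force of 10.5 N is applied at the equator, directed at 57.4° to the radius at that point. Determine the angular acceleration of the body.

I = (2/3)MR² = (2/3)(15.8)(0.183)² = 0.3528 kg·m².
Only the tangential component produces torque: τ = F R sinθ = (10.5)(0.183) sin 57.4° = 1.619 N·m.
From τ = Iα: α = 1.619/0.3528 = 4.589 rad/s².

α ≈ 4.59 rad/s²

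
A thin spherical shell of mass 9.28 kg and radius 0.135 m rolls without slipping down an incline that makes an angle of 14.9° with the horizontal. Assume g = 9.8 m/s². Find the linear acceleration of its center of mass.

a ≈ 1.51 m/s²

Translation along the incline: Mg sinθ − f = Ma.
Rotation about the center: fR = Iα with I = (2/3)MR². No-slip gives a = αR, so f = (I/R²)a = (2/3)M a.
Substituting: Mg sinθ = (1 + 0.6667)Ma, so a = g sinθ/(1 + 0.6667) = (9.8) sin 14.9° / 1.667 = 1.512 m/s².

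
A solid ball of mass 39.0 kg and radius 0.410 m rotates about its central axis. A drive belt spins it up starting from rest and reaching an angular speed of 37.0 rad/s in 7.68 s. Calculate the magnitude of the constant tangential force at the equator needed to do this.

I = (2/5)MR² = (2/5)(39.0)(0.410)² = 2.622 kg·m².
α = Δω/Δt = (37.0 − 0)/7.68 = 4.818 rad/s².
The required torque is τ = Iα = (2.622)(4.818) = 12.63 N·m.
A tangential force at the equator gives τ = FR, so F = τ/R = 12.63/0.410 = 30.81 N.

F ≈ 30.8 N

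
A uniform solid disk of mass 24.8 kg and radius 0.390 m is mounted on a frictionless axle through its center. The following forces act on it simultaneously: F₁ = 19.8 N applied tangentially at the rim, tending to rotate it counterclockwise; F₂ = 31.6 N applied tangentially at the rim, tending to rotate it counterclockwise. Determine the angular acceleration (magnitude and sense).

α ≈ 10.6 rad/s², counterclockwise

I = ½MR² = (1/2)(24.8)(0.390)² = 1.886 kg·m².
Taking counterclockwise as positive: τ₁ = +(19.8)(0.390) = +7.722 N·m; τ₂ = +(31.6)(0.390) = +12.32 N·m.
Net torque τ = 20.05 N·m.
α = τ/I = 20.05/1.886 = 10.63 rad/s².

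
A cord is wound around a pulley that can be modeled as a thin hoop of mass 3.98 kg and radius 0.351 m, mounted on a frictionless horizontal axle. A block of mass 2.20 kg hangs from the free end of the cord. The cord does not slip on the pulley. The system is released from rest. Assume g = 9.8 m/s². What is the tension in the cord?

T ≈ 13.9 N

I = MR² = (3.98)(0.351)² = 0.4903 kg·m².
Block: mg − T = ma. Pulley: TR = Iα. No-slip: a = αR, so T = (I/R²)a = 3.980·a.
Then mg = (m + 3.980)a, so a = (2.20)(9.8)/(2.20 + 3.980) = 3.489 m/s².
T = 3.980·a = 13.88 N.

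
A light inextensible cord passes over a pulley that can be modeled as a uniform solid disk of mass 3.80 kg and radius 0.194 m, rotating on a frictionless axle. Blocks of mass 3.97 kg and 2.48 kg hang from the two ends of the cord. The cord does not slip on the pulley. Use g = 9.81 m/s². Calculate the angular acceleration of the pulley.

I = ½MR² = (1/2)(3.80)(0.194)² = 0.07151 kg·m².
Heavier block: m₁g − T₁ = m₁a. Lighter block: T₂ − m₂g = m₂a.
Pulley: (T₁ − T₂)R = Iα = I(a/R), so T₁ − T₂ = (I/R²)a = (1/2)M_p a = 1.900·a.
Adding the three: (m₁ − m₂)g = (m₁ + m₂ + 1.900)a, so a = (3.97 − 2.48)(9.81)/(3.97 + 2.48 + 1.900) = 1.751 m/s².
α = a/R = 1.751/0.194 = 9.023 rad/s².

α ≈ 9.02 rad/s²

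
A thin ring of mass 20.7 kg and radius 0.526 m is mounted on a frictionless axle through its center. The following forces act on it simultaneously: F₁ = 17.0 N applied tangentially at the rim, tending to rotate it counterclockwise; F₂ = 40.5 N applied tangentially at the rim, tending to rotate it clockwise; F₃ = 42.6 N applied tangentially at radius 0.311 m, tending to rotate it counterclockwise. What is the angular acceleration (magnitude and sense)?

α ≈ 0.155 rad/s², counterclockwise

I = MR² = (20.7)(0.526)² = 5.727 kg·m².
Taking counterclockwise as positive: τ₁ = +(17.0)(0.526) = +8.942 N·m; τ₂ = −(40.5)(0.526) = −21.30 N·m; τ₃ = +(42.6)(0.311) = +13.25 N·m.
Net torque τ = 0.8876 N·m.
α = τ/I = 0.8876/5.727 = 0.1550 rad/s².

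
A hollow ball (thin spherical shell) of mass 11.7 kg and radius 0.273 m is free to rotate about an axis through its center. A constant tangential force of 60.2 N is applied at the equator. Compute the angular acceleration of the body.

I = (2/3)MR² = (2/3)(11.7)(0.273)² = 0.5813 kg·m².
τ = F R = (60.2)(0.273) = 16.43 N·m.
Newton's second law for rotation, τ = Iα, gives α = τ/I = 16.43/0.5813 = 28.27 rad/s².

α ≈ 28.3 rad/s²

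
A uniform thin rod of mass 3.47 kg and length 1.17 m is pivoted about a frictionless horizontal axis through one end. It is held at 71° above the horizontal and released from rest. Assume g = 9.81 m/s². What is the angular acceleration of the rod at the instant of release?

α ≈ 4.09 rad/s²

About the pivot, I = (1/3)ML² = (1/3)(3.47)(1.17)² = 1.583 kg·m².
The weight acts at the center, a distance L/2 = 0.5850 m from the pivot; τ = Mg(L/2) cos 71° = 6.483 N·m.
α = τ/I = 6.483/1.583 = 4.095 rad/s².
(Equivalently α = (3g/(2L)) cos 71° = 4.095 rad/s².)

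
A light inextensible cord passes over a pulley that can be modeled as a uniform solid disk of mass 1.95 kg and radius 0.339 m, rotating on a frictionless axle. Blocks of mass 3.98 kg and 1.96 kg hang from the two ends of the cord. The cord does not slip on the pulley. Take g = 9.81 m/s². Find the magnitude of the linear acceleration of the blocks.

I = ½MR² = (1/2)(1.95)(0.339)² = 0.1120 kg·m².
Heavier block: m₁g − T₁ = m₁a. Lighter block: T₂ − m₂g = m₂a.
Pulley: (T₁ − T₂)R = Iα = I(a/R), so T₁ − T₂ = (I/R²)a = (1/2)M_p a = 0.9750·a.
Adding the three: (m₁ − m₂)g = (m₁ + m₂ + 0.9750)a, so a = (3.98 − 1.96)(9.81)/(3.98 + 1.96 + 0.9750) = 2.866 m/s².

a ≈ 2.87 m/s²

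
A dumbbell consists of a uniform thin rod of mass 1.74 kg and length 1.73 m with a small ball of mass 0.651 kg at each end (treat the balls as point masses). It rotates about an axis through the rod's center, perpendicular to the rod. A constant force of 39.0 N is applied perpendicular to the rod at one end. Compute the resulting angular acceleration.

α ≈ 24.0 rad/s²

I_rod = (1/12)ML² = (1/12)(1.74)(1.73)² = 0.4340 kg·m².
I_balls = 2·m·(L/2)² = 2(0.651)(0.8650)² = 0.9742 kg·m².
Total I = 1.408 kg·m².
τ = F·(L/2) = (39.0)(0.865) = 33.73 N·m.
α = τ/I = 33.73/1.408 = 23.96 rad/s².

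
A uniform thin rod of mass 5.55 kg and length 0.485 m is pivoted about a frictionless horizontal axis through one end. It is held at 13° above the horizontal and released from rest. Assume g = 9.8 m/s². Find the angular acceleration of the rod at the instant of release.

About the pivot, I = (1/3)ML² = (1/3)(5.55)(0.485)² = 0.4352 kg·m².
The weight acts at the center, a distance L/2 = 0.2425 m from the pivot; τ = Mg(L/2) cos 13° = 12.85 N·m.
α = τ/I = 12.85/0.4352 = 29.53 rad/s².

α ≈ 29.5 rad/s²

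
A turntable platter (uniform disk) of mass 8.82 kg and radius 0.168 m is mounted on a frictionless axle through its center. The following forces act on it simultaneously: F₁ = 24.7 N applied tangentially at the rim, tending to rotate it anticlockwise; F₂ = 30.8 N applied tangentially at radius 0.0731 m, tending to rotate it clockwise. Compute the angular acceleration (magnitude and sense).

α ≈ 15.2 rad/s², anticlockwise

I = ½MR² = (1/2)(8.82)(0.168)² = 0.1245 kg·m².
Taking anticlockwise as positive: τ₁ = +(24.7)(0.168) = +4.150 N·m; τ₂ = −(30.8)(0.0731) = −2.251 N·m.
Net torque τ = 1.898 N·m.
α = τ/I = 1.898/0.1245 = 15.25 rad/s².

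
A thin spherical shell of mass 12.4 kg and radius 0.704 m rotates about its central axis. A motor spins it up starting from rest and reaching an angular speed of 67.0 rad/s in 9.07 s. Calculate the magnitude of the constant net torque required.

I = (2/3)MR² = (2/3)(12.4)(0.704)² = 4.097 kg·m².
α = Δω/Δt = (67.0 − 0)/9.07 = 7.387 rad/s².
τ = Iα = (4.097)(7.387) = 30.27 N·m.

τ ≈ 30.3 N·m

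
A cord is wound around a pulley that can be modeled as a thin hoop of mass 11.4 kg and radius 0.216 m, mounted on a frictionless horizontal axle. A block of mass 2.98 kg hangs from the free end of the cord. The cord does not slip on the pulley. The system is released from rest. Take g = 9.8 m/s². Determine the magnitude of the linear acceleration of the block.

I = MR² = (11.4)(0.216)² = 0.5319 kg·m².
Block: mg − T = ma. Pulley: TR = Iα. No-slip: a = αR, so T = (I/R²)a = 11.40·a.
Then mg = (m + 11.40)a, so a = (2.98)(9.8)/(2.98 + 11.40) = 2.031 m/s².

a ≈ 2.03 m/s²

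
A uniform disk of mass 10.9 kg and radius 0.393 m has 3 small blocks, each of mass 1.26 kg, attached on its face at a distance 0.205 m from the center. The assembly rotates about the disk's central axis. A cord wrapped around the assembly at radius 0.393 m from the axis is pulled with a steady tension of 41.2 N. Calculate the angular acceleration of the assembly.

α ≈ 16.2 rad/s²

I_disk = ½MR² = ½(10.9)(0.393)² = 0.8417 kg·m².
I_blocks = 3·m·r² = 3(1.26)(0.205)² = 0.1589 kg·m².
Total I = 1.001 kg·m².
τ = F r = (41.2)(0.393) = 16.19 N·m.
α = τ/I = 16.19/1.001 = 16.18 rad/s².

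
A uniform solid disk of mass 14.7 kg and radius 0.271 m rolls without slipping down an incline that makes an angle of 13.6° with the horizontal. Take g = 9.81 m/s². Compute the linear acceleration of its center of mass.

Translation along the incline: Mg sinθ − f = Ma.
Rotation about the center: fR = Iα with I = ½MR². No-slip gives a = αR, so f = (I/R²)a = (1/2)M a.
Substituting: Mg sinθ = (1 + 0.5000)Ma, so a = g sinθ/(1 + 0.5000) = (9.81) sin 13.6° / 1.500 = 1.538 m/s².

a ≈ 1.54 m/s²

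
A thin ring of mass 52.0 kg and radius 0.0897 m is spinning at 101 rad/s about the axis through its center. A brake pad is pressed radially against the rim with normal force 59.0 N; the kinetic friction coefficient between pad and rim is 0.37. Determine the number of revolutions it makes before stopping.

I = MR² = (52.0)(0.0897)² = 0.4184 kg·m².
Friction force f = μN = (0.37)(59.0) = 21.83 N at the rim; torque magnitude τ = fR = 1.958 N·m, opposing ω.
|α| = τ/I = 1.958/0.4184 = 4.680 rad/s² (deceleration).
ω² = ω₀² − 2|α|θ with ω = 0 ⇒ θ = ω₀²/(2|α|) = 1090 rad = 173.5 rev.

≈ 173 revolutions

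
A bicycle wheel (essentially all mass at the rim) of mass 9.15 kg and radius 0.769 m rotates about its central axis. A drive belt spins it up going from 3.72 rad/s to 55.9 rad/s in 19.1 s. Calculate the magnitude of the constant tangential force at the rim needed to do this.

F ≈ 19.2 N

I = MR² = (9.15)(0.769)² = 5.411 kg·m².
α = Δω/Δt = (55.9 − 3.72)/19.1 = 2.732 rad/s².
The required torque is τ = Iα = (5.411)(2.732) = 14.78 N·m.
A tangential force at the rim gives τ = FR, so F = τ/R = 14.78/0.769 = 19.22 N.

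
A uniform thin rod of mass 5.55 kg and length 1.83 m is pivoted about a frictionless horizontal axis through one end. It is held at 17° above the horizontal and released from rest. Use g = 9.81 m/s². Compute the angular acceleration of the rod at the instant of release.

α ≈ 7.69 rad/s²

About the pivot, I = (1/3)ML² = (1/3)(5.55)(1.83)² = 6.195 kg·m².
The weight acts at the center, a distance L/2 = 0.9150 m from the pivot; τ = Mg(L/2) cos 17° = 47.64 N·m.
α = τ/I = 47.64/6.195 = 7.690 rad/s².
(Equivalently α = (3g/(2L)) cos 17° = 7.690 rad/s².)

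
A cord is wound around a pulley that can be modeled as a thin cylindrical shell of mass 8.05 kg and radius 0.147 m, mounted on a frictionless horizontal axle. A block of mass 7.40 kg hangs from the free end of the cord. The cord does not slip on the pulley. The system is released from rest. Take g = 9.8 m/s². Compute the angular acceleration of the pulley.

α ≈ 31.9 rad/s²

I = MR² = (8.05)(0.147)² = 0.1740 kg·m².
Block: mg − T = ma. Pulley: TR = Iα. No-slip: a = αR, so T = (I/R²)a = 8.050·a.
Then mg = (m + 8.050)a, so a = (7.40)(9.8)/(7.40 + 8.050) = 4.694 m/s².
α = a/R = 4.694/0.147 = 31.93 rad/s².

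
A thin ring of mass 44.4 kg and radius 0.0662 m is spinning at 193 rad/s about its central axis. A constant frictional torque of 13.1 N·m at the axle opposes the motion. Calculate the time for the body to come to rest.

I = MR² = (44.4)(0.0662)² = 0.1946 kg·m².
The net torque has magnitude 13.1 N·m, opposing ω.
|α| = τ/I = 13.10/0.1946 = 67.32 rad/s² (deceleration).
0 = ω₀ − |α|t ⇒ t = ω₀/|α| = 193/67.32 = 2.867 s.

t ≈ 2.87 s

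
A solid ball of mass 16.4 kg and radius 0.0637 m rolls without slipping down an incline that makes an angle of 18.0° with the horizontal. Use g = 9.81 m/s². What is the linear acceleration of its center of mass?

Translation along the incline: Mg sinθ − f = Ma.
Rotation about the center: fR = Iα with I = (2/5)MR². No-slip gives a = αR, so f = (I/R²)a = (2/5)M a.
Substituting: Mg sinθ = (1 + 0.4000)Ma, so a = g sinθ/(1 + 0.4000) = (9.81) sin 18.0° / 1.400 = 2.165 m/s².

a ≈ 2.17 m/s²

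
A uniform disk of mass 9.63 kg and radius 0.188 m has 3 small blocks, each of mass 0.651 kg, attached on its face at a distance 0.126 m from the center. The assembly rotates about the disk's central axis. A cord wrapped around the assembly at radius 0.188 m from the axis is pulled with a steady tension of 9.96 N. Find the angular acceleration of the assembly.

α ≈ 9.31 rad/s²

I_disk = ½MR² = ½(9.63)(0.188)² = 0.1702 kg·m².
I_blocks = 3·m·r² = 3(0.651)(0.126)² = 0.03101 kg·m².
Total I = 0.2012 kg·m².
τ = F r = (9.96)(0.188) = 1.872 N·m.
α = τ/I = 1.872/0.2012 = 9.307 rad/s².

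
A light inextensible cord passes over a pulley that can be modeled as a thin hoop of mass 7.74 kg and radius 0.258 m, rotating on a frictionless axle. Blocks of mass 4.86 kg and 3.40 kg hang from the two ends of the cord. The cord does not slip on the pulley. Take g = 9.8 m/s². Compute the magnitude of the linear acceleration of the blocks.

a ≈ 0.894 m/s²

I = MR² = (7.74)(0.258)² = 0.5152 kg·m².
Heavier block: m₁g − T₁ = m₁a. Lighter block: T₂ − m₂g = m₂a.
Pulley: (T₁ − T₂)R = Iα = I(a/R), so T₁ − T₂ = (I/R²)a = 1·M_p a = 7.740·a.
Adding the three: (m₁ − m₂)g = (m₁ + m₂ + 7.740)a, so a = (4.86 − 3.40)(9.8)/(4.86 + 3.40 + 7.740) = 0.8943 m/s².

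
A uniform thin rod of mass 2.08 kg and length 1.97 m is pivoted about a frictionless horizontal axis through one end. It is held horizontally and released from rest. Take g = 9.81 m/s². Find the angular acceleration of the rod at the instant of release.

α ≈ 7.47 rad/s²

About the pivot, I = (1/3)ML² = (1/3)(2.08)(1.97)² = 2.691 kg·m².
The weight acts at the center, a distance L/2 = 0.9850 m from the pivot; τ = Mg(L/2) = 20.10 N·m.
α = τ/I = 20.10/2.691 = 7.470 rad/s².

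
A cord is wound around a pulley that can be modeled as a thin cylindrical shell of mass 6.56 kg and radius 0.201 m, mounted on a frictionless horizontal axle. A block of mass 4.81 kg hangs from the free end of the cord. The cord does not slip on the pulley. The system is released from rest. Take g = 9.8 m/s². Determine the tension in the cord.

T ≈ 27.2 N

I = MR² = (6.56)(0.201)² = 0.2650 kg·m².
Block: mg − T = ma. Pulley: TR = Iα. No-slip: a = αR, so T = (I/R²)a = 6.560·a.
Then mg = (m + 6.560)a, so a = (4.81)(9.8)/(4.81 + 6.560) = 4.146 m/s².
T = 6.560·a = 27.20 N.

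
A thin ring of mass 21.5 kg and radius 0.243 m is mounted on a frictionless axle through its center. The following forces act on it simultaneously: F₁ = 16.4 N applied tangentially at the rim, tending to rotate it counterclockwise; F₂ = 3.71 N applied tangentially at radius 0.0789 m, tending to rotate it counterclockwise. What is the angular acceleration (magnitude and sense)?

α ≈ 3.37 rad/s², counterclockwise

I = MR² = (21.5)(0.243)² = 1.270 kg·m².
Taking counterclockwise as positive: τ₁ = +(16.4)(0.243) = +3.985 N·m; τ₂ = +(3.71)(0.0789) = +0.2927 N·m.
Net torque τ = 4.278 N·m.
α = τ/I = 4.278/1.270 = 3.370 rad/s².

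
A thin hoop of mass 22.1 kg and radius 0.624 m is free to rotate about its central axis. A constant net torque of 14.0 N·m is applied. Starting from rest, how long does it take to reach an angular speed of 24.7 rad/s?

I = MR² = (22.1)(0.624)² = 8.605 kg·m².
α = τ/I = 14.0/8.605 = 1.627 rad/s².
ω = αt ⇒ t = ω/α = 24.7/1.627 = 15.18 s.

t ≈ 15.2 s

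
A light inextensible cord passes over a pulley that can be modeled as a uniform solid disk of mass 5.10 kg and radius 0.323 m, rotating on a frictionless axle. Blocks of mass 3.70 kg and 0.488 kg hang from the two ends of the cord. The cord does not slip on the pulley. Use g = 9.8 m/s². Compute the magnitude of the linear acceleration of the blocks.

a ≈ 4.67 m/s²

I = ½MR² = (1/2)(5.10)(0.323)² = 0.2660 kg·m².
Heavier block: m₁g − T₁ = m₁a. Lighter block: T₂ − m₂g = m₂a.
Pulley: (T₁ − T₂)R = Iα = I(a/R), so T₁ − T₂ = (I/R²)a = (1/2)M_p a = 2.550·a.
Adding the three: (m₁ − m₂)g = (m₁ + m₂ + 2.550)a, so a = (3.70 − 0.488)(9.8)/(3.70 + 0.488 + 2.550) = 4.672 m/s².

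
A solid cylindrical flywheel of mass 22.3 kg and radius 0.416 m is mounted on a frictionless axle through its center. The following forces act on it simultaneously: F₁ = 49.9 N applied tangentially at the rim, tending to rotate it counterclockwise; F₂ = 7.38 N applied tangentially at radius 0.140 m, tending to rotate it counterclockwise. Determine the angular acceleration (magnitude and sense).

I = ½MR² = (1/2)(22.3)(0.416)² = 1.930 kg·m².
Taking counterclockwise as positive: τ₁ = +(49.9)(0.416) = +20.76 N·m; τ₂ = +(7.38)(0.140) = +1.033 N·m.
Net torque τ = 21.79 N·m.
α = τ/I = 21.79/1.930 = 11.29 rad/s².

α ≈ 11.3 rad/s², counterclockwise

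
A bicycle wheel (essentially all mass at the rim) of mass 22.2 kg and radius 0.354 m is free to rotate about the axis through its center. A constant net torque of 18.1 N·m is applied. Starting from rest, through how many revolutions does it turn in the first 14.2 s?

≈ 104 revolutions

I = MR² = (22.2)(0.354)² = 2.782 kg·m².
α = τ/I = 18.1/2.782 = 6.506 rad/s².
θ = ½αt² = ½(6.506)(14.2)² = 655.9 rad.
Revolutions = θ/(2π) = 104.4.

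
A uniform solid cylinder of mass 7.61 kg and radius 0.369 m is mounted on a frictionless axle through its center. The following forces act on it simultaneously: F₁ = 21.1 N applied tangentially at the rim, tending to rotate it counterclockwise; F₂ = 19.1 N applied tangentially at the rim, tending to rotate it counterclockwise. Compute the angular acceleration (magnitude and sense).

I = ½MR² = (1/2)(7.61)(0.369)² = 0.5181 kg·m².
Taking counterclockwise as positive: τ₁ = +(21.1)(0.369) = +7.786 N·m; τ₂ = +(19.1)(0.369) = +7.048 N·m.
Net torque τ = 14.83 N·m.
α = τ/I = 14.83/0.5181 = 28.63 rad/s².

α ≈ 28.6 rad/s², counterclockwise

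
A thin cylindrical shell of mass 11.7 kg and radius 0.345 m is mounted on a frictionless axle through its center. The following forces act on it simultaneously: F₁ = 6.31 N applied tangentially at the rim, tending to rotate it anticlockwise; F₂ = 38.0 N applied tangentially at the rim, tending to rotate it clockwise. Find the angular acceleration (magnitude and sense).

α ≈ 7.85 rad/s², clockwise

I = MR² = (11.7)(0.345)² = 1.393 kg·m².
Taking anticlockwise as positive: τ₁ = +(6.31)(0.345) = +2.177 N·m; τ₂ = −(38.0)(0.345) = −13.11 N·m.
Net torque τ = -10.93 N·m.
α = τ/I = -10.93/1.393 = -7.851 rad/s².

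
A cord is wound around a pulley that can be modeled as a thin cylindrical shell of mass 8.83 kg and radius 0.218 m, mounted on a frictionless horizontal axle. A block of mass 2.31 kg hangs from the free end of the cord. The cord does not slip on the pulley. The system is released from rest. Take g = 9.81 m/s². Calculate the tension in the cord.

I = MR² = (8.83)(0.218)² = 0.4196 kg·m².
Block: mg − T = ma. Pulley: TR = Iα. No-slip: a = αR, so T = (I/R²)a = 8.830·a.
Then mg = (m + 8.830)a, so a = (2.31)(9.81)/(2.31 + 8.830) = 2.034 m/s².
T = 8.830·a = 17.96 N.

T ≈ 18.0 N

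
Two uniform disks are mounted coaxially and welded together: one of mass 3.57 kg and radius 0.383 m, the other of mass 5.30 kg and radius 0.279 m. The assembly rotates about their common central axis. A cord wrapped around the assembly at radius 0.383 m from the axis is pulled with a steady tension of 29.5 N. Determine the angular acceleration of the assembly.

I = ½M₁R₁² + ½M₂R₂² = ½(3.57)(0.383)² + ½(5.30)(0.279)² = 0.4681 kg·m².
τ = F r = (29.5)(0.383) = 11.30 N·m.
α = τ/I = 11.30/0.4681 = 24.14 rad/s².

α ≈ 24.1 rad/s²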